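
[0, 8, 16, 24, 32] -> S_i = 0 + 8*i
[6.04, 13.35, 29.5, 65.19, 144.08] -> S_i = 6.04*2.21^i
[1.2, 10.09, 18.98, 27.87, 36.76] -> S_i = 1.20 + 8.89*i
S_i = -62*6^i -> [-62, -372, -2232, -13392, -80352]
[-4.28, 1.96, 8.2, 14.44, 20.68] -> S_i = -4.28 + 6.24*i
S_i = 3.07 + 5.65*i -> [3.07, 8.72, 14.37, 20.02, 25.67]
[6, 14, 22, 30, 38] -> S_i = 6 + 8*i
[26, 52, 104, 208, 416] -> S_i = 26*2^i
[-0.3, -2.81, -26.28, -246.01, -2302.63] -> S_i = -0.30*9.36^i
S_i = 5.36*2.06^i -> [5.36, 11.04, 22.75, 46.86, 96.52]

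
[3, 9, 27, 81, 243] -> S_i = 3*3^i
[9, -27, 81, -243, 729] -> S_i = 9*-3^i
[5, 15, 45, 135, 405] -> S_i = 5*3^i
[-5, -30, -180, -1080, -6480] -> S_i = -5*6^i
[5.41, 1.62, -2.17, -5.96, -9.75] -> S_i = 5.41 + -3.79*i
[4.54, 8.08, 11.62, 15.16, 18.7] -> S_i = 4.54 + 3.54*i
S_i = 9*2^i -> [9, 18, 36, 72, 144]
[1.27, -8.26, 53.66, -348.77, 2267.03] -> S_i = 1.27*(-6.50)^i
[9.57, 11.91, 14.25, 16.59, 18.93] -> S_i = 9.57 + 2.34*i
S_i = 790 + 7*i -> [790, 797, 804, 811, 818]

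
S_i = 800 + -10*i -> [800, 790, 780, 770, 760]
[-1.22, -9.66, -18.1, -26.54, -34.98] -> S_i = -1.22 + -8.44*i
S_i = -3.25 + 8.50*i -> [-3.25, 5.25, 13.75, 22.25, 30.75]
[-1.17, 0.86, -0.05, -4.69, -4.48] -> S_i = Random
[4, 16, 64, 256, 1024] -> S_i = 4*4^i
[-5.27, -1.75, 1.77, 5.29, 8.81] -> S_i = -5.27 + 3.52*i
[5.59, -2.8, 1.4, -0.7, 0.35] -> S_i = 5.59*(-0.50)^i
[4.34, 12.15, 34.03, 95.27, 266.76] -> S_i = 4.34*2.80^i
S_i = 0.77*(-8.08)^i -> [0.77, -6.22, 50.27, -406.19, 3281.98]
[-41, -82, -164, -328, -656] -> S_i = -41*2^i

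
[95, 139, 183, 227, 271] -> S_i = 95 + 44*i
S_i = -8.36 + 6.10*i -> [-8.36, -2.26, 3.84, 9.94, 16.04]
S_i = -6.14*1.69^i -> [-6.14, -10.38, -17.54, -29.64, -50.09]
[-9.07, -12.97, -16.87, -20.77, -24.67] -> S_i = -9.07 + -3.90*i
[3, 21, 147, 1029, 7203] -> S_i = 3*7^i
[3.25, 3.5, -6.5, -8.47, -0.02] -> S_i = Random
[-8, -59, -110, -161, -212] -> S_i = -8 + -51*i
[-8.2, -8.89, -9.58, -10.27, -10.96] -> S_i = -8.20 + -0.69*i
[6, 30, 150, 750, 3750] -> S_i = 6*5^i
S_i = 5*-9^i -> [5, -45, 405, -3645, 32805]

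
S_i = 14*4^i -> [14, 56, 224, 896, 3584]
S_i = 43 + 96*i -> [43, 139, 235, 331, 427]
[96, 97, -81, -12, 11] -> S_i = Random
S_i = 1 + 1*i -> [1, 2, 3, 4, 5]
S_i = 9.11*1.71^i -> [9.11, 15.58, 26.64, 45.55, 77.89]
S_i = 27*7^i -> [27, 189, 1323, 9261, 64827]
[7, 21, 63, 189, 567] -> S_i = 7*3^i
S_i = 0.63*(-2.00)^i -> [0.63, -1.26, 2.52, -5.04, 10.08]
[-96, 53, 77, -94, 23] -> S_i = Random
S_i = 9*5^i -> [9, 45, 225, 1125, 5625]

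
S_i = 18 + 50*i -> [18, 68, 118, 168, 218]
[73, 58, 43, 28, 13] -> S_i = 73 + -15*i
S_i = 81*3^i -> [81, 243, 729, 2187, 6561]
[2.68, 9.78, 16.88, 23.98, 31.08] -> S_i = 2.68 + 7.10*i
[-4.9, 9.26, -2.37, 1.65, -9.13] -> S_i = Random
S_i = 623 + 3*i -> [623, 626, 629, 632, 635]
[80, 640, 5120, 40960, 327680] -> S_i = 80*8^i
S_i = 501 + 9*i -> [501, 510, 519, 528, 537]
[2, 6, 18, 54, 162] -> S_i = 2*3^i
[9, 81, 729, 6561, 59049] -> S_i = 9*9^i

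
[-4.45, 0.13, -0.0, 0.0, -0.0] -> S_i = -4.45*(-0.03)^i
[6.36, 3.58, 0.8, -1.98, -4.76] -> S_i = 6.36 + -2.78*i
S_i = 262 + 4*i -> [262, 266, 270, 274, 278]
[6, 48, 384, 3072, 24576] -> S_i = 6*8^i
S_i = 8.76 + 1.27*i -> [8.76, 10.03, 11.3, 12.57, 13.84]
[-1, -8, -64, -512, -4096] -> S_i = -1*8^i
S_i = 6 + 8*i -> [6, 14, 22, 30, 38]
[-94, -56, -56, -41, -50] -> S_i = Random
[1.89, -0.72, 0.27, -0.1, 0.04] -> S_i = 1.89*(-0.38)^i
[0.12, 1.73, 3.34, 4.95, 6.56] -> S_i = 0.12 + 1.61*i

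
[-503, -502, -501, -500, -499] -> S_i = -503 + 1*i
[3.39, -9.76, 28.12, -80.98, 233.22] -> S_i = 3.39*(-2.88)^i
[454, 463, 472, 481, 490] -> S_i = 454 + 9*i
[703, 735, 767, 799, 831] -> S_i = 703 + 32*i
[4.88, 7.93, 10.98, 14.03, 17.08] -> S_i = 4.88 + 3.05*i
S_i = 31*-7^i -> [31, -217, 1519, -10633, 74431]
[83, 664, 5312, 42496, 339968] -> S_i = 83*8^i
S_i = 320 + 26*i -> [320, 346, 372, 398, 424]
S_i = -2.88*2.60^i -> [-2.88, -7.49, -19.47, -50.62, -131.61]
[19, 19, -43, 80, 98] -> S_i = Random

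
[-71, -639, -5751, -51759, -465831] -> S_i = -71*9^i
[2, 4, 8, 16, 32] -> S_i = 2*2^i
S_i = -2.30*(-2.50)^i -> [-2.3, 5.75, -14.37, 35.94, -89.84]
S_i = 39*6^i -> [39, 234, 1404, 8424, 50544]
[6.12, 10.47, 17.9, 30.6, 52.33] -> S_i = 6.12*1.71^i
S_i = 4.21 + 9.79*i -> [4.21, 14.0, 23.79, 33.58, 43.37]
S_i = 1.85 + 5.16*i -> [1.85, 7.01, 12.17, 17.33, 22.49]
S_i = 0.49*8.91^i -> [0.49, 4.37, 38.9, 346.6, 3088.21]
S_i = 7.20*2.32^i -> [7.2, 16.7, 38.75, 89.91, 208.59]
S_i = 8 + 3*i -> [8, 11, 14, 17, 20]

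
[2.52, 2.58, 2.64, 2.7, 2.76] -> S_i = 2.52 + 0.06*i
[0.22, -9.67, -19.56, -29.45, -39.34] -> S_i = 0.22 + -9.89*i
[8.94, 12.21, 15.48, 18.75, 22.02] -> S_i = 8.94 + 3.27*i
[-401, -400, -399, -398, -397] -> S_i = -401 + 1*i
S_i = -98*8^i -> [-98, -784, -6272, -50176, -401408]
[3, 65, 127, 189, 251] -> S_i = 3 + 62*i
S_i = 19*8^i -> [19, 152, 1216, 9728, 77824]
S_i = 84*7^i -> [84, 588, 4116, 28812, 201684]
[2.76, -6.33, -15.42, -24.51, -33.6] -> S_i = 2.76 + -9.09*i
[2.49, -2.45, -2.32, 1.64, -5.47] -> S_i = Random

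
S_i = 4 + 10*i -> [4, 14, 24, 34, 44]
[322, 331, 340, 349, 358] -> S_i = 322 + 9*i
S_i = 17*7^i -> [17, 119, 833, 5831, 40817]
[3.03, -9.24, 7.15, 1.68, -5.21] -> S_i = Random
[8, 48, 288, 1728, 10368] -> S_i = 8*6^i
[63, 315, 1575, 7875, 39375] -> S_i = 63*5^i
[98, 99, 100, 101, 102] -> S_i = 98 + 1*i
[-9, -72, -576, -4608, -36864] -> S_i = -9*8^i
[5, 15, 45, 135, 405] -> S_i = 5*3^i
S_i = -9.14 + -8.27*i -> [-9.14, -17.41, -25.68, -33.95, -42.22]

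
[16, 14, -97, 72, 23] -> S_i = Random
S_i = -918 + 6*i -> [-918, -912, -906, -900, -894]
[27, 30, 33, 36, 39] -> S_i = 27 + 3*i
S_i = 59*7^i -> [59, 413, 2891, 20237, 141659]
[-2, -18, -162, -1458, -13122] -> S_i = -2*9^i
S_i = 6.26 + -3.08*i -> [6.26, 3.18, 0.1, -2.98, -6.06]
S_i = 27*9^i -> [27, 243, 2187, 19683, 177147]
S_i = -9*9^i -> [-9, -81, -729, -6561, -59049]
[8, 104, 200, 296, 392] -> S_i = 8 + 96*i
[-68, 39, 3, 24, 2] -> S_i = Random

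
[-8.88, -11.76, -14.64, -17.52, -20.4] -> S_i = -8.88 + -2.88*i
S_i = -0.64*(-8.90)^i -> [-0.64, 5.7, -50.69, 451.18, -4015.5]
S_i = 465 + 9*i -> [465, 474, 483, 492, 501]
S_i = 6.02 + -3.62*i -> [6.02, 2.4, -1.22, -4.84, -8.46]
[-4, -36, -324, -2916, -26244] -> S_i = -4*9^i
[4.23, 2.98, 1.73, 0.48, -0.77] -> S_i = 4.23 + -1.25*i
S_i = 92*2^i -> [92, 184, 368, 736, 1472]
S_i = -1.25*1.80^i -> [-1.25, -2.25, -4.05, -7.29, -13.12]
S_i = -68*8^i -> [-68, -544, -4352, -34816, -278528]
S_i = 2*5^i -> [2, 10, 50, 250, 1250]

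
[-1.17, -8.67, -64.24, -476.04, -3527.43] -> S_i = -1.17*7.41^i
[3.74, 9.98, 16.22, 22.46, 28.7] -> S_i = 3.74 + 6.24*i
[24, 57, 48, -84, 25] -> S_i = Random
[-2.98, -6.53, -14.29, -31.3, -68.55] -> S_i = -2.98*2.19^i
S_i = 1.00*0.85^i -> [1.0, 0.85, 0.72, 0.61, 0.52]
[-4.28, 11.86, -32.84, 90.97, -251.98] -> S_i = -4.28*(-2.77)^i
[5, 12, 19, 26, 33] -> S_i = 5 + 7*i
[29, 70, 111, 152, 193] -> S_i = 29 + 41*i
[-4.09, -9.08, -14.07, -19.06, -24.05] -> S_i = -4.09 + -4.99*i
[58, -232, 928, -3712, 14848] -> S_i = 58*-4^i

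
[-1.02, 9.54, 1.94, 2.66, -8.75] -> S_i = Random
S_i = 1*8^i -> [1, 8, 64, 512, 4096]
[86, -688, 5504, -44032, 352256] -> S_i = 86*-8^i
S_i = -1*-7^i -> [-1, 7, -49, 343, -2401]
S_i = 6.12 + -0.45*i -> [6.12, 5.67, 5.22, 4.77, 4.32]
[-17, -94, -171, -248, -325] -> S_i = -17 + -77*i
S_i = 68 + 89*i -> [68, 157, 246, 335, 424]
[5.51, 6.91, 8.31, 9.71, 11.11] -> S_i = 5.51 + 1.40*i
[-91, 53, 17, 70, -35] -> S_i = Random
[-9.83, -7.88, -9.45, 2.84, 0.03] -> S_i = Random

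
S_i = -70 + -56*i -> [-70, -126, -182, -238, -294]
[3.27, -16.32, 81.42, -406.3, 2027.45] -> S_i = 3.27*(-4.99)^i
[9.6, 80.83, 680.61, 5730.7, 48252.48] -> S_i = 9.60*8.42^i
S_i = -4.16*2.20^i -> [-4.16, -9.15, -20.13, -44.3, -97.45]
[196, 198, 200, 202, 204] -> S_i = 196 + 2*i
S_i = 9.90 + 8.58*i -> [9.9, 18.48, 27.06, 35.64, 44.22]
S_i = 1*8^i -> [1, 8, 64, 512, 4096]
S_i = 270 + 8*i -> [270, 278, 286, 294, 302]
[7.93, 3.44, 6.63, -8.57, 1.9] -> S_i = Random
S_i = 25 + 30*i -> [25, 55, 85, 115, 145]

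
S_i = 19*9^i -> [19, 171, 1539, 13851, 124659]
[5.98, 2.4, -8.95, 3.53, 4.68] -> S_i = Random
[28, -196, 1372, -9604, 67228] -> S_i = 28*-7^i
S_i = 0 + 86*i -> [0, 86, 172, 258, 344]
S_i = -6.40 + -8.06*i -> [-6.4, -14.46, -22.52, -30.58, -38.64]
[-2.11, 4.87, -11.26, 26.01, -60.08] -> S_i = -2.11*(-2.31)^i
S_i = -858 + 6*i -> [-858, -852, -846, -840, -834]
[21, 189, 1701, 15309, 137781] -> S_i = 21*9^i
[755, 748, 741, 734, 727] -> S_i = 755 + -7*i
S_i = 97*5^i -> [97, 485, 2425, 12125, 60625]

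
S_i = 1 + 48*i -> [1, 49, 97, 145, 193]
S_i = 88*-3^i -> [88, -264, 792, -2376, 7128]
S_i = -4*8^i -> [-4, -32, -256, -2048, -16384]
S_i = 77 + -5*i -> [77, 72, 67, 62, 57]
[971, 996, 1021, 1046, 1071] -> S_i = 971 + 25*i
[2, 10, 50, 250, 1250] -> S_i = 2*5^i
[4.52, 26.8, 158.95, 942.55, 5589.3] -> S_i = 4.52*5.93^i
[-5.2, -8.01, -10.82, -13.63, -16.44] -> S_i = -5.20 + -2.81*i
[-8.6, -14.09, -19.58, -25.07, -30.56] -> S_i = -8.60 + -5.49*i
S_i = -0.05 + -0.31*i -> [-0.05, -0.36, -0.67, -0.98, -1.29]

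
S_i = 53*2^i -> [53, 106, 212, 424, 848]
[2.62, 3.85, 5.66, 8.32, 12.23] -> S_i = 2.62*1.47^i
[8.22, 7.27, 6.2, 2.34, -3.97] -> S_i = Random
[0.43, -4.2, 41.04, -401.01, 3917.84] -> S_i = 0.43*(-9.77)^i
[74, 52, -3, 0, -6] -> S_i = Random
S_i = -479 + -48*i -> [-479, -527, -575, -623, -671]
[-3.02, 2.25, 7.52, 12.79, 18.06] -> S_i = -3.02 + 5.27*i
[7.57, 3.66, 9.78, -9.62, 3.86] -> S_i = Random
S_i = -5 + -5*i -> [-5, -10, -15, -20, -25]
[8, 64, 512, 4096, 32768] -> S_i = 8*8^i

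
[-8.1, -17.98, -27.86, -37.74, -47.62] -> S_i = -8.10 + -9.88*i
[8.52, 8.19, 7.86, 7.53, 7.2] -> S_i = 8.52 + -0.33*i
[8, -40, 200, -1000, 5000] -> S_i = 8*-5^i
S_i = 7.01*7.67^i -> [7.01, 53.77, 412.39, 3163.04, 24260.48]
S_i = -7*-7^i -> [-7, 49, -343, 2401, -16807]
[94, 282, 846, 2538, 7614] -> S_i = 94*3^i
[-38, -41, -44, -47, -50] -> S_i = -38 + -3*i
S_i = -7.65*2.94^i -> [-7.65, -22.49, -66.12, -194.4, -571.55]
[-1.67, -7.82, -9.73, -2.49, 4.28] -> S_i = Random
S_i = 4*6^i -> [4, 24, 144, 864, 5184]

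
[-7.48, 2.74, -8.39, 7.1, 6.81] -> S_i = Random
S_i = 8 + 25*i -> [8, 33, 58, 83, 108]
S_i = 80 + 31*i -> [80, 111, 142, 173, 204]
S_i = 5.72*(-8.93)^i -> [5.72, -51.08, 456.14, -4073.34, 36374.9]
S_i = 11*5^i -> [11, 55, 275, 1375, 6875]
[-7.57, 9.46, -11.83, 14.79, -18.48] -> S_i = -7.57*(-1.25)^i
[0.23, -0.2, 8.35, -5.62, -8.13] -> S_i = Random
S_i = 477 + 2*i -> [477, 479, 481, 483, 485]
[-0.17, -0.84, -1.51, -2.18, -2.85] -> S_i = -0.17 + -0.67*i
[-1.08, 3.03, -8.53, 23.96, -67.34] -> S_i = -1.08*(-2.81)^i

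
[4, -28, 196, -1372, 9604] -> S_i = 4*-7^i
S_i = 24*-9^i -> [24, -216, 1944, -17496, 157464]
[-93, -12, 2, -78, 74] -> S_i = Random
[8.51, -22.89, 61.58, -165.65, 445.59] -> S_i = 8.51*(-2.69)^i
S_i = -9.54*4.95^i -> [-9.54, -47.22, -233.75, -1157.08, -5727.55]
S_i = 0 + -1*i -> [0, -1, -2, -3, -4]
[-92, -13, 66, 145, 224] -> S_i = -92 + 79*i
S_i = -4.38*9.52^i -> [-4.38, -41.7, -396.96, -3779.07, -35976.75]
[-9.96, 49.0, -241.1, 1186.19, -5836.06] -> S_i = -9.96*(-4.92)^i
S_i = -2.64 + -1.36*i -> [-2.64, -4.0, -5.36, -6.72, -8.08]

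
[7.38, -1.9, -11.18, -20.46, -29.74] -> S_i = 7.38 + -9.28*i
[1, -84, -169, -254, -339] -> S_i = 1 + -85*i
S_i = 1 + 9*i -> [1, 10, 19, 28, 37]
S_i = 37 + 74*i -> [37, 111, 185, 259, 333]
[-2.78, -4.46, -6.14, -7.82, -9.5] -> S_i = -2.78 + -1.68*i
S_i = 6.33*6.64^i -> [6.33, 42.03, 279.09, 1853.14, 12304.84]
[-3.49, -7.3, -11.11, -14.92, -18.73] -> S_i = -3.49 + -3.81*i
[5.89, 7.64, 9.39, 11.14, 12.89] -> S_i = 5.89 + 1.75*i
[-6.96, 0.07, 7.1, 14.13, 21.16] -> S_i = -6.96 + 7.03*i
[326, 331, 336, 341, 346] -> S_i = 326 + 5*i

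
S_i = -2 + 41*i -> [-2, 39, 80, 121, 162]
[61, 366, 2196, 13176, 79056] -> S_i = 61*6^i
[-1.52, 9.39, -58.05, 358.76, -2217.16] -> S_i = -1.52*(-6.18)^i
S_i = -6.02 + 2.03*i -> [-6.02, -3.99, -1.96, 0.07, 2.1]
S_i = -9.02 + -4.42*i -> [-9.02, -13.44, -17.86, -22.28, -26.7]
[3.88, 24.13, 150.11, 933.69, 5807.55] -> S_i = 3.88*6.22^i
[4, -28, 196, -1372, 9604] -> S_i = 4*-7^i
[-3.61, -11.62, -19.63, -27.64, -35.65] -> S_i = -3.61 + -8.01*i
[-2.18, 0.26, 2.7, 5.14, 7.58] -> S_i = -2.18 + 2.44*i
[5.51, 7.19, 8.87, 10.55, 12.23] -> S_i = 5.51 + 1.68*i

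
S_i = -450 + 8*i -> [-450, -442, -434, -426, -418]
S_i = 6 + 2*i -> [6, 8, 10, 12, 14]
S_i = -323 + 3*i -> [-323, -320, -317, -314, -311]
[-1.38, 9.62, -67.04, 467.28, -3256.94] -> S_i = -1.38*(-6.97)^i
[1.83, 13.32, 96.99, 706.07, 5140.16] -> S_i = 1.83*7.28^i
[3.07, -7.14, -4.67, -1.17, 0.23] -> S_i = Random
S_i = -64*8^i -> [-64, -512, -4096, -32768, -262144]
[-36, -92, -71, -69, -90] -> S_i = Random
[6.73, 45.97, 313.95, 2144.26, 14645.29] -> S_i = 6.73*6.83^i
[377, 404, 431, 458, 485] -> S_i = 377 + 27*i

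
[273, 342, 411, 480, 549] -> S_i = 273 + 69*i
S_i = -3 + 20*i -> [-3, 17, 37, 57, 77]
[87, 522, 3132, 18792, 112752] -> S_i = 87*6^i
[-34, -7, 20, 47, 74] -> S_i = -34 + 27*i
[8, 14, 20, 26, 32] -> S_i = 8 + 6*i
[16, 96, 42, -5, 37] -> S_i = Random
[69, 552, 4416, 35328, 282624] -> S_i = 69*8^i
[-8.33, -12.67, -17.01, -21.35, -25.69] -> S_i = -8.33 + -4.34*i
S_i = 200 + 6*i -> [200, 206, 212, 218, 224]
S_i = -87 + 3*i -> [-87, -84, -81, -78, -75]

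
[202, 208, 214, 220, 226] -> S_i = 202 + 6*i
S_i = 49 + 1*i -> [49, 50, 51, 52, 53]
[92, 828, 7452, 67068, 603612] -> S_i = 92*9^i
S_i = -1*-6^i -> [-1, 6, -36, 216, -1296]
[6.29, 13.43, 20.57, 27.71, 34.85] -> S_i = 6.29 + 7.14*i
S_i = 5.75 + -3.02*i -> [5.75, 2.73, -0.29, -3.31, -6.33]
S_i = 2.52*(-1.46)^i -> [2.52, -3.68, 5.37, -7.84, 11.45]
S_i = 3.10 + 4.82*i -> [3.1, 7.92, 12.74, 17.56, 22.38]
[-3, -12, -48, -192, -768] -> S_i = -3*4^i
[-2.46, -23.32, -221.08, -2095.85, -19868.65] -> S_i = -2.46*9.48^i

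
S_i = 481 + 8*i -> [481, 489, 497, 505, 513]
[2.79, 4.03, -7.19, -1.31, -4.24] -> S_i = Random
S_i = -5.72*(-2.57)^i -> [-5.72, 14.7, -37.78, 97.09, -249.53]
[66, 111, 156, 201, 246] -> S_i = 66 + 45*i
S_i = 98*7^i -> [98, 686, 4802, 33614, 235298]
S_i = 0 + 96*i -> [0, 96, 192, 288, 384]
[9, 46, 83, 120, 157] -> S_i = 9 + 37*i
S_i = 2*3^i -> [2, 6, 18, 54, 162]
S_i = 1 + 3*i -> [1, 4, 7, 10, 13]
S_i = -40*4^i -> [-40, -160, -640, -2560, -10240]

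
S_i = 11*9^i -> [11, 99, 891, 8019, 72171]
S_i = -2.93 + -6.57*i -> [-2.93, -9.5, -16.07, -22.64, -29.21]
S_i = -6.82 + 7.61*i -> [-6.82, 0.79, 8.4, 16.01, 23.62]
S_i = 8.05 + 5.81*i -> [8.05, 13.86, 19.67, 25.48, 31.29]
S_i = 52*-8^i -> [52, -416, 3328, -26624, 212992]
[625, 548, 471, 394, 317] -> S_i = 625 + -77*i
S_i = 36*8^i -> [36, 288, 2304, 18432, 147456]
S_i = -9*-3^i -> [-9, 27, -81, 243, -729]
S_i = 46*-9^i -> [46, -414, 3726, -33534, 301806]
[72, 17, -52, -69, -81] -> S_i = Random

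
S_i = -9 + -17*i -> [-9, -26, -43, -60, -77]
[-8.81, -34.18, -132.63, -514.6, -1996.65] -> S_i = -8.81*3.88^i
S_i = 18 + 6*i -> [18, 24, 30, 36, 42]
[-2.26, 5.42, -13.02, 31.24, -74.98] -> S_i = -2.26*(-2.40)^i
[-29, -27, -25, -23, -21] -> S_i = -29 + 2*i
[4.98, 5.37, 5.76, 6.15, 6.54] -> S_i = 4.98 + 0.39*i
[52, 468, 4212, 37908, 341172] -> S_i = 52*9^i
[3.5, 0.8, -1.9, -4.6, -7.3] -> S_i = 3.50 + -2.70*i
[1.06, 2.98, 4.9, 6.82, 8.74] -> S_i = 1.06 + 1.92*i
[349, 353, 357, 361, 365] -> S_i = 349 + 4*i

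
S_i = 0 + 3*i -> [0, 3, 6, 9, 12]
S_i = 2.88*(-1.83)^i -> [2.88, -5.27, 9.64, -17.65, 32.3]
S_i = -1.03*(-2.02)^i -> [-1.03, 2.08, -4.2, 8.49, -17.15]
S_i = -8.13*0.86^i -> [-8.13, -6.99, -6.01, -5.17, -4.45]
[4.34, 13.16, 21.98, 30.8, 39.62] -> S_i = 4.34 + 8.82*i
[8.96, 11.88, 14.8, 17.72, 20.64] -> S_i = 8.96 + 2.92*i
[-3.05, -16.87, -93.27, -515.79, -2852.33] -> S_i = -3.05*5.53^i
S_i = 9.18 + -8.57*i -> [9.18, 0.61, -7.96, -16.53, -25.1]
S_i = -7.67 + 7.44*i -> [-7.67, -0.23, 7.21, 14.65, 22.09]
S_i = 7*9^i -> [7, 63, 567, 5103, 45927]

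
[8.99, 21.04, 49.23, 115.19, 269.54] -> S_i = 8.99*2.34^i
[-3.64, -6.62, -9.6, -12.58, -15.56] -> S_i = -3.64 + -2.98*i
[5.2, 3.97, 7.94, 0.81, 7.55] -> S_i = Random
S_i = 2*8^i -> [2, 16, 128, 1024, 8192]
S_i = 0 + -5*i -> [0, -5, -10, -15, -20]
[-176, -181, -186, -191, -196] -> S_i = -176 + -5*i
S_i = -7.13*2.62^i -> [-7.13, -18.68, -48.94, -128.23, -335.97]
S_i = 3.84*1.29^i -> [3.84, 4.95, 6.39, 8.24, 10.63]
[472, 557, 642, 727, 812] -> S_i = 472 + 85*i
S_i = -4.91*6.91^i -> [-4.91, -33.93, -234.44, -1620.0, -11194.22]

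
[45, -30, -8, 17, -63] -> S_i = Random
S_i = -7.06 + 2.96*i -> [-7.06, -4.1, -1.14, 1.82, 4.78]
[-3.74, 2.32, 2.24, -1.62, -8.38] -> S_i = Random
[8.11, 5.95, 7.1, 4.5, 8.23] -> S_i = Random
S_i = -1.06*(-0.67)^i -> [-1.06, 0.71, -0.48, 0.32, -0.21]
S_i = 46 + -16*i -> [46, 30, 14, -2, -18]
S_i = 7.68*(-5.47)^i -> [7.68, -42.01, 229.79, -1256.97, 6875.6]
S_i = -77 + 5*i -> [-77, -72, -67, -62, -57]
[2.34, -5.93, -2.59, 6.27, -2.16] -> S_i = Random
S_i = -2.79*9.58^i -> [-2.79, -26.73, -256.06, -2453.02, -23499.91]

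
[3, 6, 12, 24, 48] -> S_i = 3*2^i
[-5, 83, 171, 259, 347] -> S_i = -5 + 88*i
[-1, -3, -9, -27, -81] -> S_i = -1*3^i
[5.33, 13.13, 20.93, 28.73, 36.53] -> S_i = 5.33 + 7.80*i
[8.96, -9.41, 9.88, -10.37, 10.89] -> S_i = 8.96*(-1.05)^i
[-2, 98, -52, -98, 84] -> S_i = Random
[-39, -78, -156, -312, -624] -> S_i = -39*2^i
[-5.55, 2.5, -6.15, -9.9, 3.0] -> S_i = Random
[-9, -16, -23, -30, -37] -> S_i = -9 + -7*i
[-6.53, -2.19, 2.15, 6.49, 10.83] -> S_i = -6.53 + 4.34*i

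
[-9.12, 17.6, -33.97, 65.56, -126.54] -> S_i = -9.12*(-1.93)^i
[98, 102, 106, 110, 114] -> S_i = 98 + 4*i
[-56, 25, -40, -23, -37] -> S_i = Random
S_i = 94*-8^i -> [94, -752, 6016, -48128, 385024]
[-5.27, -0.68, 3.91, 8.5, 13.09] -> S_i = -5.27 + 4.59*i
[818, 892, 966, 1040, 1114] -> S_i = 818 + 74*i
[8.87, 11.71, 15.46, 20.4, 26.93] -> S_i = 8.87*1.32^i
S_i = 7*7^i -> [7, 49, 343, 2401, 16807]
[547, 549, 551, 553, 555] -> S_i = 547 + 2*i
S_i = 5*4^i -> [5, 20, 80, 320, 1280]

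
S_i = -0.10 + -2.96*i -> [-0.1, -3.06, -6.02, -8.98, -11.94]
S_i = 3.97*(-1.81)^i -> [3.97, -7.19, 13.01, -23.54, 42.61]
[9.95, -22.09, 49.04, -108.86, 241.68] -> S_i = 9.95*(-2.22)^i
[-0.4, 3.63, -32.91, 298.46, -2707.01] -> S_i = -0.40*(-9.07)^i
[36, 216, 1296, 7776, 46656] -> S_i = 36*6^i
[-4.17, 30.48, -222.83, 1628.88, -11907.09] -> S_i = -4.17*(-7.31)^i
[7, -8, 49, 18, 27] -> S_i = Random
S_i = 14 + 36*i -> [14, 50, 86, 122, 158]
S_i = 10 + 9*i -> [10, 19, 28, 37, 46]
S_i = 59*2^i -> [59, 118, 236, 472, 944]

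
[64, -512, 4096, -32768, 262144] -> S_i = 64*-8^i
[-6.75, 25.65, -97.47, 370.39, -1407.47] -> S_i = -6.75*(-3.80)^i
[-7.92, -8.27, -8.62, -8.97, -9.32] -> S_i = -7.92 + -0.35*i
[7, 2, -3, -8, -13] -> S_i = 7 + -5*i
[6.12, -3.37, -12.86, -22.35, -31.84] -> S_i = 6.12 + -9.49*i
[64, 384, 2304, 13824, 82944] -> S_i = 64*6^i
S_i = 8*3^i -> [8, 24, 72, 216, 648]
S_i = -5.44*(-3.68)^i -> [-5.44, 20.02, -73.67, 271.11, -997.68]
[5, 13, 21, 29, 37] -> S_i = 5 + 8*i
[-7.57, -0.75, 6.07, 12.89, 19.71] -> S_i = -7.57 + 6.82*i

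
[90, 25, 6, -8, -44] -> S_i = Random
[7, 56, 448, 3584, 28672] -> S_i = 7*8^i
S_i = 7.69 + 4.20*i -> [7.69, 11.89, 16.09, 20.29, 24.49]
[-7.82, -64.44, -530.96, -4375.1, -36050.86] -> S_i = -7.82*8.24^i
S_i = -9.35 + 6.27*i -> [-9.35, -3.08, 3.19, 9.46, 15.73]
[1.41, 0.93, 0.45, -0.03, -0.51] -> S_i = 1.41 + -0.48*i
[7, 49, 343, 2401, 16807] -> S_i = 7*7^i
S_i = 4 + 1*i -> [4, 5, 6, 7, 8]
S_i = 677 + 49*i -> [677, 726, 775, 824, 873]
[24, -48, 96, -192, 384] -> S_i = 24*-2^i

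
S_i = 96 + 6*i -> [96, 102, 108, 114, 120]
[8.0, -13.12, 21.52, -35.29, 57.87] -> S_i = 8.00*(-1.64)^i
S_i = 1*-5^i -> [1, -5, 25, -125, 625]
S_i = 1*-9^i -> [1, -9, 81, -729, 6561]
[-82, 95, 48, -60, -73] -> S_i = Random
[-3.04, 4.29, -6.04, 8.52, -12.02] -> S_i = -3.04*(-1.41)^i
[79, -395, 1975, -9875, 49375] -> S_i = 79*-5^i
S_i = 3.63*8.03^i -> [3.63, 29.15, 234.07, 1879.55, 15092.76]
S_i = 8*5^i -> [8, 40, 200, 1000, 5000]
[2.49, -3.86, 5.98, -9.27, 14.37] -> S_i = 2.49*(-1.55)^i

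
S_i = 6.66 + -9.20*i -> [6.66, -2.54, -11.74, -20.94, -30.14]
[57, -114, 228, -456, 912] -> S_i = 57*-2^i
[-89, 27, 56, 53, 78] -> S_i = Random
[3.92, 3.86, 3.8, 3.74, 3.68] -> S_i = 3.92 + -0.06*i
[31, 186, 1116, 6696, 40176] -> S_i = 31*6^i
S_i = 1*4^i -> [1, 4, 16, 64, 256]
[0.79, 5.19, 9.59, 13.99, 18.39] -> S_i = 0.79 + 4.40*i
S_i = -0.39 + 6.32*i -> [-0.39, 5.93, 12.25, 18.57, 24.89]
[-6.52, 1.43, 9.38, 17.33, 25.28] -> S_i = -6.52 + 7.95*i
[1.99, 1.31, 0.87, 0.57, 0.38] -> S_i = 1.99*0.66^i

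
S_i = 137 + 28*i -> [137, 165, 193, 221, 249]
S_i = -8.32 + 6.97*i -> [-8.32, -1.35, 5.62, 12.59, 19.56]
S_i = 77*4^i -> [77, 308, 1232, 4928, 19712]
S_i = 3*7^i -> [3, 21, 147, 1029, 7203]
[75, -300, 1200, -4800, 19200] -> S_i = 75*-4^i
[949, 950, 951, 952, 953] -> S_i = 949 + 1*i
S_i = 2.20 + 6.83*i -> [2.2, 9.03, 15.86, 22.69, 29.52]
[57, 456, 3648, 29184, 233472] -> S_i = 57*8^i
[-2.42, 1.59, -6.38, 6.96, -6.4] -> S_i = Random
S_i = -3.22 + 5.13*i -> [-3.22, 1.91, 7.04, 12.17, 17.3]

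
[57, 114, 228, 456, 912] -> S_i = 57*2^i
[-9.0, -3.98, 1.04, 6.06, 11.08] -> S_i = -9.00 + 5.02*i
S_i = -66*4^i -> [-66, -264, -1056, -4224, -16896]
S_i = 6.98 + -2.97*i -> [6.98, 4.01, 1.04, -1.93, -4.9]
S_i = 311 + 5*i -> [311, 316, 321, 326, 331]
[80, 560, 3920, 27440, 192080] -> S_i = 80*7^i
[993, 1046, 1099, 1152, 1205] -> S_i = 993 + 53*i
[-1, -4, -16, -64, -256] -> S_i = -1*4^i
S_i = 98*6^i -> [98, 588, 3528, 21168, 127008]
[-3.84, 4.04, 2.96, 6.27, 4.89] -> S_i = Random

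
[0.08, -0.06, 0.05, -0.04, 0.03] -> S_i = 0.08*(-0.80)^i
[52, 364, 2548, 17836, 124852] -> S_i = 52*7^i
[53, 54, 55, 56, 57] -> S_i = 53 + 1*i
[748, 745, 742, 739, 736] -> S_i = 748 + -3*i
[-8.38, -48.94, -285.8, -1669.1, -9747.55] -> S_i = -8.38*5.84^i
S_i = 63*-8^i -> [63, -504, 4032, -32256, 258048]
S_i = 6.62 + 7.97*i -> [6.62, 14.59, 22.56, 30.53, 38.5]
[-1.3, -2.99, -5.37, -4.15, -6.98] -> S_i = Random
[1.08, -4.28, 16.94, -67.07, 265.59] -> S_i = 1.08*(-3.96)^i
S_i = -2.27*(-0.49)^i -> [-2.27, 1.11, -0.55, 0.27, -0.13]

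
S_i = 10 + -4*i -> [10, 6, 2, -2, -6]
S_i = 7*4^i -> [7, 28, 112, 448, 1792]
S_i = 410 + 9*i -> [410, 419, 428, 437, 446]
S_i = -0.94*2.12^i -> [-0.94, -1.99, -4.22, -8.96, -18.99]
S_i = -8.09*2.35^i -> [-8.09, -19.01, -44.68, -104.99, -246.73]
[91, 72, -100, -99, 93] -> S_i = Random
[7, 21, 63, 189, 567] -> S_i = 7*3^i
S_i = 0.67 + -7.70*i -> [0.67, -7.03, -14.73, -22.43, -30.13]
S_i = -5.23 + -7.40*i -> [-5.23, -12.63, -20.03, -27.43, -34.83]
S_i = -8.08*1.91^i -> [-8.08, -15.43, -29.48, -56.3, -107.53]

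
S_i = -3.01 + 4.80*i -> [-3.01, 1.79, 6.59, 11.39, 16.19]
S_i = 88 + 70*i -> [88, 158, 228, 298, 368]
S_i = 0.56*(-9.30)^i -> [0.56, -5.21, 48.43, -450.44, 4189.09]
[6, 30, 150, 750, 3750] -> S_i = 6*5^i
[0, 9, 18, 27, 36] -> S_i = 0 + 9*i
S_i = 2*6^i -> [2, 12, 72, 432, 2592]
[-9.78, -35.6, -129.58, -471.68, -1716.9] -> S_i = -9.78*3.64^i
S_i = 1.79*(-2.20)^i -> [1.79, -3.94, 8.66, -19.06, 41.93]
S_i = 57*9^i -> [57, 513, 4617, 41553, 373977]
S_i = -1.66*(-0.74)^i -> [-1.66, 1.23, -0.91, 0.67, -0.5]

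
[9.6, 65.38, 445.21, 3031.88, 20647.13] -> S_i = 9.60*6.81^i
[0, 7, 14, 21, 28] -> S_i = 0 + 7*i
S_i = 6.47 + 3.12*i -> [6.47, 9.59, 12.71, 15.83, 18.95]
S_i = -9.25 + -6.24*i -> [-9.25, -15.49, -21.73, -27.97, -34.21]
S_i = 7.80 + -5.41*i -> [7.8, 2.39, -3.02, -8.43, -13.84]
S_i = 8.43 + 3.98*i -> [8.43, 12.41, 16.39, 20.37, 24.35]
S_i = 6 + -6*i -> [6, 0, -6, -12, -18]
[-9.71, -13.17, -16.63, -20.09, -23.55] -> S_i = -9.71 + -3.46*i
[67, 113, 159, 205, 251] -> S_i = 67 + 46*i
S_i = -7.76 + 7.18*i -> [-7.76, -0.58, 6.6, 13.78, 20.96]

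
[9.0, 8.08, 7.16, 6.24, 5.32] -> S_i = 9.00 + -0.92*i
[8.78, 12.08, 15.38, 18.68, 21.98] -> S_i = 8.78 + 3.30*i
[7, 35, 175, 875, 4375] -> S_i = 7*5^i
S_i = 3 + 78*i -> [3, 81, 159, 237, 315]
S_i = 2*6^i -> [2, 12, 72, 432, 2592]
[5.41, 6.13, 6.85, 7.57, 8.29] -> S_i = 5.41 + 0.72*i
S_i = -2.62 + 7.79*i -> [-2.62, 5.17, 12.96, 20.75, 28.54]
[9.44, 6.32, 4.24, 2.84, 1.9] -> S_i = 9.44*0.67^i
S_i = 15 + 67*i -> [15, 82, 149, 216, 283]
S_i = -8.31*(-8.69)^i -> [-8.31, 72.21, -627.54, 5453.31, -47389.28]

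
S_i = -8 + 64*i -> [-8, 56, 120, 184, 248]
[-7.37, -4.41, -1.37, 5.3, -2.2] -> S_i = Random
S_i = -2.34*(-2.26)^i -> [-2.34, 5.29, -11.95, 27.01, -61.04]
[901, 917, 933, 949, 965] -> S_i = 901 + 16*i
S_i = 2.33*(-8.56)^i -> [2.33, -19.94, 170.73, -1461.43, 12509.82]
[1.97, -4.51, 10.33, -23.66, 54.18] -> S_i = 1.97*(-2.29)^i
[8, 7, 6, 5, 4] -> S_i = 8 + -1*i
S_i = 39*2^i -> [39, 78, 156, 312, 624]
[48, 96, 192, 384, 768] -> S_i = 48*2^i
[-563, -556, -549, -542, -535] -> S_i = -563 + 7*i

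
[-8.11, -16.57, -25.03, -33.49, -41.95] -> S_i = -8.11 + -8.46*i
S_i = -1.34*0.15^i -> [-1.34, -0.2, -0.03, -0.0, -0.0]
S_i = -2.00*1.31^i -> [-2.0, -2.62, -3.43, -4.5, -5.89]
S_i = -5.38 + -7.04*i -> [-5.38, -12.42, -19.46, -26.5, -33.54]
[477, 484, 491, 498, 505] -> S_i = 477 + 7*i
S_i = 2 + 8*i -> [2, 10, 18, 26, 34]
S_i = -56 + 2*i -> [-56, -54, -52, -50, -48]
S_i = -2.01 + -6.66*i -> [-2.01, -8.67, -15.33, -21.99, -28.65]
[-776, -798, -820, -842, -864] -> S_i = -776 + -22*i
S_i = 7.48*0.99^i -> [7.48, 7.41, 7.33, 7.26, 7.19]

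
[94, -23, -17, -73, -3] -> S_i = Random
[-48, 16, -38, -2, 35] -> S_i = Random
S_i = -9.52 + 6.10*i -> [-9.52, -3.42, 2.68, 8.78, 14.88]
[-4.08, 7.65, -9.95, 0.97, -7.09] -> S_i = Random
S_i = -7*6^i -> [-7, -42, -252, -1512, -9072]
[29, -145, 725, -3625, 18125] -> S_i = 29*-5^i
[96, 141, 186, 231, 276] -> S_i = 96 + 45*i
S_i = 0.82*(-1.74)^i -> [0.82, -1.43, 2.48, -4.32, 7.52]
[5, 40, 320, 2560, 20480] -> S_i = 5*8^i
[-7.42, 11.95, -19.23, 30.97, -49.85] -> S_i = -7.42*(-1.61)^i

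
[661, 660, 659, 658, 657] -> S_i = 661 + -1*i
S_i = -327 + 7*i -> [-327, -320, -313, -306, -299]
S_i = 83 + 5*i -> [83, 88, 93, 98, 103]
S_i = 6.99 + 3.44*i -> [6.99, 10.43, 13.87, 17.31, 20.75]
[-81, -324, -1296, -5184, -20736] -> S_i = -81*4^i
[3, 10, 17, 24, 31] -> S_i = 3 + 7*i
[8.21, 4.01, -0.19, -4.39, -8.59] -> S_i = 8.21 + -4.20*i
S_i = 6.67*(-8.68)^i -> [6.67, -57.9, 502.53, -4361.99, 37862.1]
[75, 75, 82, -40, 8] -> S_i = Random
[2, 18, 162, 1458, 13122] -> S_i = 2*9^i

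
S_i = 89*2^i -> [89, 178, 356, 712, 1424]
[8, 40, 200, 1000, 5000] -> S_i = 8*5^i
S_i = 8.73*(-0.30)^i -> [8.73, -2.62, 0.79, -0.24, 0.07]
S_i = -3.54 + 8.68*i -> [-3.54, 5.14, 13.82, 22.5, 31.18]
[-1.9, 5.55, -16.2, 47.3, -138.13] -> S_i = -1.90*(-2.92)^i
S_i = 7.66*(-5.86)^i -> [7.66, -44.89, 263.04, -1541.42, 9032.73]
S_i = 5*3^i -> [5, 15, 45, 135, 405]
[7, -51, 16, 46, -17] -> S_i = Random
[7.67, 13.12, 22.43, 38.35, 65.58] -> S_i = 7.67*1.71^i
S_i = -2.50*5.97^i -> [-2.5, -14.92, -89.1, -531.94, -3175.68]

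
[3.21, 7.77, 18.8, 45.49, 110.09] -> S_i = 3.21*2.42^i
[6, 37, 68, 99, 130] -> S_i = 6 + 31*i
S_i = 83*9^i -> [83, 747, 6723, 60507, 544563]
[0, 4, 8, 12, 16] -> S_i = 0 + 4*i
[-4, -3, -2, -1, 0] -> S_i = -4 + 1*i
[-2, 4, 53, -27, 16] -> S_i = Random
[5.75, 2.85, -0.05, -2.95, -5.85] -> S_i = 5.75 + -2.90*i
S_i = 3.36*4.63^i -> [3.36, 15.56, 72.03, 333.49, 1544.06]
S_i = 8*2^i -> [8, 16, 32, 64, 128]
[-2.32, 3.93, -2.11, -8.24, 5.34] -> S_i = Random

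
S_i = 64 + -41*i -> [64, 23, -18, -59, -100]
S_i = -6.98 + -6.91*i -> [-6.98, -13.89, -20.8, -27.71, -34.62]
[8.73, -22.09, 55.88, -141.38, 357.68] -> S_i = 8.73*(-2.53)^i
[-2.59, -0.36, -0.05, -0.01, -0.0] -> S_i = -2.59*0.14^i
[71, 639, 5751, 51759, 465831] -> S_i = 71*9^i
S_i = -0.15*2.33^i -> [-0.15, -0.35, -0.81, -1.9, -4.42]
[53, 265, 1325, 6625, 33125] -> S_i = 53*5^i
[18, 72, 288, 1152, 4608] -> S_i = 18*4^i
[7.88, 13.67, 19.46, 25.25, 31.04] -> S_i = 7.88 + 5.79*i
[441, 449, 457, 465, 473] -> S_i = 441 + 8*i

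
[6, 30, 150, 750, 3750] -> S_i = 6*5^i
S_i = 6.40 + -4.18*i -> [6.4, 2.22, -1.96, -6.14, -10.32]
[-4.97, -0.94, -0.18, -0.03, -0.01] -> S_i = -4.97*0.19^i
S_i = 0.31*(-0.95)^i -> [0.31, -0.29, 0.28, -0.27, 0.25]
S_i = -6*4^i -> [-6, -24, -96, -384, -1536]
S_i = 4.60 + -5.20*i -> [4.6, -0.6, -5.8, -11.0, -16.2]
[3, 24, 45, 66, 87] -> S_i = 3 + 21*i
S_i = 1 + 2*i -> [1, 3, 5, 7, 9]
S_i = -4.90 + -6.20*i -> [-4.9, -11.1, -17.3, -23.5, -29.7]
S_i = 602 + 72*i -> [602, 674, 746, 818, 890]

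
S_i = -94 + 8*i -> [-94, -86, -78, -70, -62]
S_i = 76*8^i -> [76, 608, 4864, 38912, 311296]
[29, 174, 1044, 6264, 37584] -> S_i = 29*6^i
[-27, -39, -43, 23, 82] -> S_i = Random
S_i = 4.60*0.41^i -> [4.6, 1.89, 0.77, 0.32, 0.13]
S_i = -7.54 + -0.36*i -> [-7.54, -7.9, -8.26, -8.62, -8.98]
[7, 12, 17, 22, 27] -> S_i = 7 + 5*i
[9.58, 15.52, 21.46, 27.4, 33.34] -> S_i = 9.58 + 5.94*i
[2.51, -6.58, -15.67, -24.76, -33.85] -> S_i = 2.51 + -9.09*i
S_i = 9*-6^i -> [9, -54, 324, -1944, 11664]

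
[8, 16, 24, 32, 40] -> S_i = 8 + 8*i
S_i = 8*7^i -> [8, 56, 392, 2744, 19208]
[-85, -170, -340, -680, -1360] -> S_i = -85*2^i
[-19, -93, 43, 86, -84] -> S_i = Random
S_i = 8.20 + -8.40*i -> [8.2, -0.2, -8.6, -17.0, -25.4]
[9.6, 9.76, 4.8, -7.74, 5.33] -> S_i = Random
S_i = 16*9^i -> [16, 144, 1296, 11664, 104976]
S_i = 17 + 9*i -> [17, 26, 35, 44, 53]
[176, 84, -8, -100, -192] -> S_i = 176 + -92*i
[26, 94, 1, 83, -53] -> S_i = Random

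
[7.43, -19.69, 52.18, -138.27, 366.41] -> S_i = 7.43*(-2.65)^i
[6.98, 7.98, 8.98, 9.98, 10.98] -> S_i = 6.98 + 1.00*i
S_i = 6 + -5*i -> [6, 1, -4, -9, -14]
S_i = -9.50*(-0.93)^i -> [-9.5, 8.84, -8.22, 7.64, -7.11]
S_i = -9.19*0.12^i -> [-9.19, -1.1, -0.13, -0.02, -0.0]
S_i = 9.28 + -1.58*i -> [9.28, 7.7, 6.12, 4.54, 2.96]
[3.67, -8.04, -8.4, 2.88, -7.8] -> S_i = Random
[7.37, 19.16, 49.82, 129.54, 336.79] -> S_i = 7.37*2.60^i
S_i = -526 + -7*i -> [-526, -533, -540, -547, -554]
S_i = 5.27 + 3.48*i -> [5.27, 8.75, 12.23, 15.71, 19.19]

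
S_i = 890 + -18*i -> [890, 872, 854, 836, 818]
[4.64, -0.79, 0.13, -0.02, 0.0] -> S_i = 4.64*(-0.17)^i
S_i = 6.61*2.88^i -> [6.61, 19.04, 54.83, 157.9, 454.75]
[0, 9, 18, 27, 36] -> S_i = 0 + 9*i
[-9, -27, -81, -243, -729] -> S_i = -9*3^i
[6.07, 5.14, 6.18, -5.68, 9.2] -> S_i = Random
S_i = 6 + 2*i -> [6, 8, 10, 12, 14]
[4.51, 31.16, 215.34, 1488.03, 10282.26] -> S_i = 4.51*6.91^i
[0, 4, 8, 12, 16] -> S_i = 0 + 4*i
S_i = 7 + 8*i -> [7, 15, 23, 31, 39]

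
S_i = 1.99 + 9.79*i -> [1.99, 11.78, 21.57, 31.36, 41.15]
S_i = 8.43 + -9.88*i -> [8.43, -1.45, -11.33, -21.21, -31.09]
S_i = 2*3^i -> [2, 6, 18, 54, 162]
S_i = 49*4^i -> [49, 196, 784, 3136, 12544]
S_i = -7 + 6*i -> [-7, -1, 5, 11, 17]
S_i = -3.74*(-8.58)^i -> [-3.74, 32.09, -275.33, 2362.29, -20268.46]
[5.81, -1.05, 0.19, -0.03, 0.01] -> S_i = 5.81*(-0.18)^i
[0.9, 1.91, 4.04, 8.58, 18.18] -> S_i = 0.90*2.12^i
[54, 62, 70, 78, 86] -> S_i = 54 + 8*i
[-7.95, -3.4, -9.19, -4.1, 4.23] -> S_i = Random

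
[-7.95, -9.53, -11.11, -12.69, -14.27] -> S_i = -7.95 + -1.58*i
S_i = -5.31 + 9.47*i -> [-5.31, 4.16, 13.63, 23.1, 32.57]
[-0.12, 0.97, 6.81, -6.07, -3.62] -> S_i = Random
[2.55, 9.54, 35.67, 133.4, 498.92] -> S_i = 2.55*3.74^i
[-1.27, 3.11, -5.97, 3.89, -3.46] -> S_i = Random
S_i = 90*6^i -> [90, 540, 3240, 19440, 116640]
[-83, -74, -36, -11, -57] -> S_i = Random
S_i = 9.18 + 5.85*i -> [9.18, 15.03, 20.88, 26.73, 32.58]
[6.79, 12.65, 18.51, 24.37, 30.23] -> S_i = 6.79 + 5.86*i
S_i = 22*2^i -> [22, 44, 88, 176, 352]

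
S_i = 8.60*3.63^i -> [8.6, 31.22, 113.32, 411.36, 1493.22]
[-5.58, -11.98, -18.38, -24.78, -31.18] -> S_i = -5.58 + -6.40*i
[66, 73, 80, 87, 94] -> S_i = 66 + 7*i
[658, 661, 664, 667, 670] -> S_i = 658 + 3*i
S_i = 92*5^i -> [92, 460, 2300, 11500, 57500]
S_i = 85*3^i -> [85, 255, 765, 2295, 6885]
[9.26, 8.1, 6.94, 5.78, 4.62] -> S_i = 9.26 + -1.16*i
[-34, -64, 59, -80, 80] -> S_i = Random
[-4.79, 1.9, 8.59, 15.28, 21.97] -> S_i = -4.79 + 6.69*i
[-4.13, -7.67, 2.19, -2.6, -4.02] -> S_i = Random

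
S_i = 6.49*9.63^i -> [6.49, 62.5, 601.86, 5795.94, 55814.86]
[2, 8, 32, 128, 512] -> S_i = 2*4^i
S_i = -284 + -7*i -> [-284, -291, -298, -305, -312]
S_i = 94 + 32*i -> [94, 126, 158, 190, 222]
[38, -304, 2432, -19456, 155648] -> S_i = 38*-8^i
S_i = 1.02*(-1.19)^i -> [1.02, -1.21, 1.44, -1.72, 2.05]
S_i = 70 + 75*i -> [70, 145, 220, 295, 370]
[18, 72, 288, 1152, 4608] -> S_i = 18*4^i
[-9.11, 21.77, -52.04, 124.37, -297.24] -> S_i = -9.11*(-2.39)^i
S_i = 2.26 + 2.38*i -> [2.26, 4.64, 7.02, 9.4, 11.78]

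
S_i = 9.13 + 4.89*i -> [9.13, 14.02, 18.91, 23.8, 28.69]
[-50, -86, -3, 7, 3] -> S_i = Random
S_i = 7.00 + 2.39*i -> [7.0, 9.39, 11.78, 14.17, 16.56]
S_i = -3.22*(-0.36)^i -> [-3.22, 1.16, -0.42, 0.15, -0.05]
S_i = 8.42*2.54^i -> [8.42, 21.39, 54.32, 137.98, 350.47]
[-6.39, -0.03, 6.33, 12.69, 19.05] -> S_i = -6.39 + 6.36*i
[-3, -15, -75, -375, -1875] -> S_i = -3*5^i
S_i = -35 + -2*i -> [-35, -37, -39, -41, -43]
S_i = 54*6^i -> [54, 324, 1944, 11664, 69984]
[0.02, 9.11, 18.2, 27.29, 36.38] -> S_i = 0.02 + 9.09*i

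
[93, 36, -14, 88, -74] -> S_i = Random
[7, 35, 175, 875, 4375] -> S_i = 7*5^i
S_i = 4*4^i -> [4, 16, 64, 256, 1024]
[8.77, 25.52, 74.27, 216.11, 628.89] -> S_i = 8.77*2.91^i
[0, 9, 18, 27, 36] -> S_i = 0 + 9*i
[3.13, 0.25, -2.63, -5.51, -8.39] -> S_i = 3.13 + -2.88*i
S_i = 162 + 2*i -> [162, 164, 166, 168, 170]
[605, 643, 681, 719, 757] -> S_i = 605 + 38*i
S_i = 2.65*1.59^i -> [2.65, 4.21, 6.7, 10.65, 16.94]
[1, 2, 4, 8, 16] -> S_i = 1*2^i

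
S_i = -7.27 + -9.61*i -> [-7.27, -16.88, -26.49, -36.1, -45.71]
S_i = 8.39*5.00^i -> [8.39, 41.95, 209.75, 1048.75, 5243.75]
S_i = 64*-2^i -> [64, -128, 256, -512, 1024]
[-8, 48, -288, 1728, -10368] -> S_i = -8*-6^i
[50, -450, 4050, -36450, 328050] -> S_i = 50*-9^i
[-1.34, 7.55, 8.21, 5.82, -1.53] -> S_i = Random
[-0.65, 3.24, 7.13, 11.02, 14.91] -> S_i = -0.65 + 3.89*i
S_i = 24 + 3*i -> [24, 27, 30, 33, 36]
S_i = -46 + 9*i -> [-46, -37, -28, -19, -10]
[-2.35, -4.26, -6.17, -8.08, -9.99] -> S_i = -2.35 + -1.91*i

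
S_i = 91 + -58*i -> [91, 33, -25, -83, -141]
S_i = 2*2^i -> [2, 4, 8, 16, 32]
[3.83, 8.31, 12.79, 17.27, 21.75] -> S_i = 3.83 + 4.48*i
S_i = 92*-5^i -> [92, -460, 2300, -11500, 57500]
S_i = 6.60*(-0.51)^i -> [6.6, -3.37, 1.72, -0.88, 0.45]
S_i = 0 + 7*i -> [0, 7, 14, 21, 28]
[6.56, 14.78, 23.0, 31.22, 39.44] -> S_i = 6.56 + 8.22*i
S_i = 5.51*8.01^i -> [5.51, 44.14, 353.52, 2831.71, 22682.02]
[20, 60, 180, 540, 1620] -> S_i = 20*3^i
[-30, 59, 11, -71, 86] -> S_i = Random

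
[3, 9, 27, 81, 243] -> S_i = 3*3^i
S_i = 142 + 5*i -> [142, 147, 152, 157, 162]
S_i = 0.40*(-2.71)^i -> [0.4, -1.08, 2.94, -7.96, 21.57]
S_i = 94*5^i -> [94, 470, 2350, 11750, 58750]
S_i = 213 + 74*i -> [213, 287, 361, 435, 509]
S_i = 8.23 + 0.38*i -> [8.23, 8.61, 8.99, 9.37, 9.75]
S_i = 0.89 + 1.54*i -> [0.89, 2.43, 3.97, 5.51, 7.05]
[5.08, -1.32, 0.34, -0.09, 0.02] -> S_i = 5.08*(-0.26)^i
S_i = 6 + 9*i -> [6, 15, 24, 33, 42]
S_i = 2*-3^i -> [2, -6, 18, -54, 162]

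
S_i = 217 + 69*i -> [217, 286, 355, 424, 493]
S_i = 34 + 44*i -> [34, 78, 122, 166, 210]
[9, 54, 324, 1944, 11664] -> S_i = 9*6^i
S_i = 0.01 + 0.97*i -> [0.01, 0.98, 1.95, 2.92, 3.89]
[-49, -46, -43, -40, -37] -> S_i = -49 + 3*i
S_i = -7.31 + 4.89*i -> [-7.31, -2.42, 2.47, 7.36, 12.25]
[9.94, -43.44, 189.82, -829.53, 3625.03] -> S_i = 9.94*(-4.37)^i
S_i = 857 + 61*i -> [857, 918, 979, 1040, 1101]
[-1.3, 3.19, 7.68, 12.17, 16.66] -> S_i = -1.30 + 4.49*i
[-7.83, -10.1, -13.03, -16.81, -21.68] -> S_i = -7.83*1.29^i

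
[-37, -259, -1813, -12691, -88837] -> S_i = -37*7^i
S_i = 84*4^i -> [84, 336, 1344, 5376, 21504]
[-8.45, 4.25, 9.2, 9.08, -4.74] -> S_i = Random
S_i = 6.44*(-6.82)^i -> [6.44, -43.92, 299.54, -2042.86, 13932.32]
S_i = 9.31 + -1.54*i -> [9.31, 7.77, 6.23, 4.69, 3.15]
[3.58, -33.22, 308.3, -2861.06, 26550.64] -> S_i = 3.58*(-9.28)^i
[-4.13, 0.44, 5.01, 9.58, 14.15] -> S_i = -4.13 + 4.57*i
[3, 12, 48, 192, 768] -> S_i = 3*4^i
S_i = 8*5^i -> [8, 40, 200, 1000, 5000]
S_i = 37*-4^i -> [37, -148, 592, -2368, 9472]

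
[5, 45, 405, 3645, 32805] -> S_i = 5*9^i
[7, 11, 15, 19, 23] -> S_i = 7 + 4*i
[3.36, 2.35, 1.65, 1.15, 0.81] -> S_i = 3.36*0.70^i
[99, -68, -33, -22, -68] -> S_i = Random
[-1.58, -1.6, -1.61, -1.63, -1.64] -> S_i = -1.58*1.01^i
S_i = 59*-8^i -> [59, -472, 3776, -30208, 241664]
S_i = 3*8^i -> [3, 24, 192, 1536, 12288]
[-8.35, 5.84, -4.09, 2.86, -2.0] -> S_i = -8.35*(-0.70)^i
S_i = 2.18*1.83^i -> [2.18, 3.99, 7.3, 13.36, 24.45]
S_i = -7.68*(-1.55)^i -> [-7.68, 11.9, -18.45, 28.6, -44.33]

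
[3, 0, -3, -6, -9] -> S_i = 3 + -3*i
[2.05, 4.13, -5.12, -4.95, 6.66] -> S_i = Random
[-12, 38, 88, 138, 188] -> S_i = -12 + 50*i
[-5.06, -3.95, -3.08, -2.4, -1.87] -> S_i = -5.06*0.78^i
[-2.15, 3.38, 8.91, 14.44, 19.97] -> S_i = -2.15 + 5.53*i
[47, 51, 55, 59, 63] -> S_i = 47 + 4*i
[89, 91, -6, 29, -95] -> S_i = Random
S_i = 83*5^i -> [83, 415, 2075, 10375, 51875]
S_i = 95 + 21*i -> [95, 116, 137, 158, 179]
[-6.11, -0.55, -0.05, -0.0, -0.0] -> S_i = -6.11*0.09^i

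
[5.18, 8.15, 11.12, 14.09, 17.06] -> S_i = 5.18 + 2.97*i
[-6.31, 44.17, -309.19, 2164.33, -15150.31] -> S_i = -6.31*(-7.00)^i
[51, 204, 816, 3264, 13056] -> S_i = 51*4^i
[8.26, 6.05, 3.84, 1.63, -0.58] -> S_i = 8.26 + -2.21*i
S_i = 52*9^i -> [52, 468, 4212, 37908, 341172]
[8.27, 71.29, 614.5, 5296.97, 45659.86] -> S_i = 8.27*8.62^i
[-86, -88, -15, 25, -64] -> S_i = Random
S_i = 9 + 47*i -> [9, 56, 103, 150, 197]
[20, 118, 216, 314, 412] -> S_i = 20 + 98*i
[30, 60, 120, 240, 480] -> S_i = 30*2^i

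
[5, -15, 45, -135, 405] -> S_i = 5*-3^i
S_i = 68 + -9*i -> [68, 59, 50, 41, 32]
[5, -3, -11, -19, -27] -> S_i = 5 + -8*i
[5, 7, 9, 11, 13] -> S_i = 5 + 2*i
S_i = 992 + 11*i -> [992, 1003, 1014, 1025, 1036]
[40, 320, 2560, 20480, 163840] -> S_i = 40*8^i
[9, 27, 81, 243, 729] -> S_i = 9*3^i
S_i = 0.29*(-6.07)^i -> [0.29, -1.76, 10.69, -64.86, 393.69]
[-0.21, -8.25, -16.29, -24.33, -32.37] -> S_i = -0.21 + -8.04*i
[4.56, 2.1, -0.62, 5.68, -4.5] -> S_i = Random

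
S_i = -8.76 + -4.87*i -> [-8.76, -13.63, -18.5, -23.37, -28.24]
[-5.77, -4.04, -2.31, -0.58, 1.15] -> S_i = -5.77 + 1.73*i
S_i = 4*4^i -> [4, 16, 64, 256, 1024]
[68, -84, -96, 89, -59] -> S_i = Random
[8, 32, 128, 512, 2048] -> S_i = 8*4^i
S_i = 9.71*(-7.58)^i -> [9.71, -73.6, 557.9, -4228.89, 32055.02]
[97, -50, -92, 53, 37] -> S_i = Random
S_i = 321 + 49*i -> [321, 370, 419, 468, 517]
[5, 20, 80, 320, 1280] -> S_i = 5*4^i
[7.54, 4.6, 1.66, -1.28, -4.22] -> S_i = 7.54 + -2.94*i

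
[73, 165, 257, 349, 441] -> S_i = 73 + 92*i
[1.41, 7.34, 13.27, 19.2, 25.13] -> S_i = 1.41 + 5.93*i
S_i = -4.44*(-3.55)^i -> [-4.44, 15.76, -55.96, 198.64, -705.17]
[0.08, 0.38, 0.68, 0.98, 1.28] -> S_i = 0.08 + 0.30*i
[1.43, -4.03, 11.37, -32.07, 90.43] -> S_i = 1.43*(-2.82)^i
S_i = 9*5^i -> [9, 45, 225, 1125, 5625]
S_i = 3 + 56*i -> [3, 59, 115, 171, 227]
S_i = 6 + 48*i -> [6, 54, 102, 150, 198]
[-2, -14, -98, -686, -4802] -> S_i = -2*7^i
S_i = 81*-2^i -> [81, -162, 324, -648, 1296]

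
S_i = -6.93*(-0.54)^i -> [-6.93, 3.74, -2.02, 1.09, -0.59]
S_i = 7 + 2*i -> [7, 9, 11, 13, 15]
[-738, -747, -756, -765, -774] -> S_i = -738 + -9*i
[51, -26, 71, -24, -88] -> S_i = Random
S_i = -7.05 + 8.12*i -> [-7.05, 1.07, 9.19, 17.31, 25.43]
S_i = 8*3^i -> [8, 24, 72, 216, 648]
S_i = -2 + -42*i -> [-2, -44, -86, -128, -170]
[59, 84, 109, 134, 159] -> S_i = 59 + 25*i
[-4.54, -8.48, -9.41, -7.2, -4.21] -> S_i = Random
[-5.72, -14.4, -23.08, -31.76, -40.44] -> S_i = -5.72 + -8.68*i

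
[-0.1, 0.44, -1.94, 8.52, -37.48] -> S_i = -0.10*(-4.40)^i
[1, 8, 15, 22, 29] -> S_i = 1 + 7*i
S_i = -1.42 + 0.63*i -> [-1.42, -0.79, -0.16, 0.47, 1.1]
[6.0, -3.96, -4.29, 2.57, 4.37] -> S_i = Random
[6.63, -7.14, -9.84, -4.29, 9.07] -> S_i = Random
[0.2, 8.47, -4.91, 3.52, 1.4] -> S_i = Random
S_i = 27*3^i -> [27, 81, 243, 729, 2187]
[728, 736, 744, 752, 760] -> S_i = 728 + 8*i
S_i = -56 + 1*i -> [-56, -55, -54, -53, -52]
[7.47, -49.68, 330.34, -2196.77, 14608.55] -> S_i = 7.47*(-6.65)^i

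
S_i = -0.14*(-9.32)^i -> [-0.14, 1.3, -12.16, 113.34, -1056.31]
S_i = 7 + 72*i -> [7, 79, 151, 223, 295]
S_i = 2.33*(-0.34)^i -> [2.33, -0.79, 0.27, -0.09, 0.03]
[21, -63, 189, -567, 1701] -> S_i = 21*-3^i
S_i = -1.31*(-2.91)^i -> [-1.31, 3.81, -11.09, 32.28, -93.94]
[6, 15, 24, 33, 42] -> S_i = 6 + 9*i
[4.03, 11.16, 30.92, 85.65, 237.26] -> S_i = 4.03*2.77^i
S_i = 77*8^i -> [77, 616, 4928, 39424, 315392]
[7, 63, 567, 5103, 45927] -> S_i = 7*9^i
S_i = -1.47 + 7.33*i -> [-1.47, 5.86, 13.19, 20.52, 27.85]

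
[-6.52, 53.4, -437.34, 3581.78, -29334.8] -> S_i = -6.52*(-8.19)^i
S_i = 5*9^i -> [5, 45, 405, 3645, 32805]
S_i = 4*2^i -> [4, 8, 16, 32, 64]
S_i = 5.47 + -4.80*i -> [5.47, 0.67, -4.13, -8.93, -13.73]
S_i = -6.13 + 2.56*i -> [-6.13, -3.57, -1.01, 1.55, 4.11]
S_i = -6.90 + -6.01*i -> [-6.9, -12.91, -18.92, -24.93, -30.94]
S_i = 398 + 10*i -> [398, 408, 418, 428, 438]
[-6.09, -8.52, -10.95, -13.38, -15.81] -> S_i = -6.09 + -2.43*i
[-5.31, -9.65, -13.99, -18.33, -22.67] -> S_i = -5.31 + -4.34*i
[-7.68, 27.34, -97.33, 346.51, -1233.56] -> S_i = -7.68*(-3.56)^i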